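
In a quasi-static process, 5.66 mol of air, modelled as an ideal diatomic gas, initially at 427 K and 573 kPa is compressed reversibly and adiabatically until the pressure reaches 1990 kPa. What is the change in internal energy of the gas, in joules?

21500 J

V₁ = nRT₁/P₁ = 5.66×8.314×427/573 = 35.1 L.
Adiabatic: T₂/T₁ = (P₂/P₁)^((γ−1)/γ) ⇒ T₂ = 427×(3.47)^0.286 = 609 K; V₂ = 14.4 L.
For an ideal gas ΔU = nCvΔT with Cv = (5/2)R = 20.8 J/(mol·K).
ΔU = 5.66×20.8×(609−427) = 21500 J.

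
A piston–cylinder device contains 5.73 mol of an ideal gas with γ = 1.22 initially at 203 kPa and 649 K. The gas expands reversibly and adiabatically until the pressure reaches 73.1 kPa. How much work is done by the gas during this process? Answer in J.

V₁ = nRT₁/P₁ = 5.73×8.314×649/203 = 152 L.
Adiabatic: T₂/T₁ = (P₂/P₁)^((γ−1)/γ) ⇒ T₂ = 649×(0.360)^0.180 = 540 K; V₂ = 352 L.
ΔU = nCvΔT = 5.73×37.8×(540−649) = -23600 J.
Q = 0 for an adiabatic process, so W = −ΔU = 23600 J.

23600 J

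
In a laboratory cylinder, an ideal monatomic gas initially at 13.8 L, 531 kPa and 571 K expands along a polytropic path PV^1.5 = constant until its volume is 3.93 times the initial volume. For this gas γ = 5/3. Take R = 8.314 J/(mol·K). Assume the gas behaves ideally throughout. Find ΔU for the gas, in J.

-5450 J

n = P₁V₁/(RT₁) = 531×13.8/(8.314×571) = 1.54 mol.
Polytropic n=1.5: T₂ = T₁(V₁/V₂)^(n−1) = 571×(0.254)^0.50 = 288 K; P₂ = P₁(V₁/V₂)^n = 68.2 kPa.
For an ideal gas ΔU = nCvΔT with Cv = (3/2)R = 12.5 J/(mol·K).
ΔU = 1.54×12.5×(288−571) = -5450 J.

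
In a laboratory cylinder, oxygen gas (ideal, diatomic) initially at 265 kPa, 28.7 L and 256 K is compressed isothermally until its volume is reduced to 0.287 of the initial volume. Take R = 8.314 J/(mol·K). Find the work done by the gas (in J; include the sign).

-9490 J

n = P₁V₁/(RT₁) = 265×28.7/(8.314×256) = 3.57 mol.
Isothermal: T stays 256 K; PV = const ⇒ V₂ = 8.24 L, P₂ = 923 kPa.
W = nRT ln(V₂/V₁) = 3.57×8.314×256×ln(0.287) = -9490 J.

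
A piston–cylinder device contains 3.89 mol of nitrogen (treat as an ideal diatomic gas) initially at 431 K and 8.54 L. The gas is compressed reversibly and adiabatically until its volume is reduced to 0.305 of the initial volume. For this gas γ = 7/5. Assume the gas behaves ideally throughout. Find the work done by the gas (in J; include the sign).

P₁ = nRT₁/V₁ = 3.89×8.314×431/8.54 = 1630 kPa.
Adiabatic: TV^(γ−1) = const ⇒ T₂ = 431×(3.28)^0.400 = 693 K; PV^γ = const ⇒ P₂ = 8610 kPa.
ΔU = nCvΔT = 3.89×20.8×(693−431) = 21200 J.
Q = 0 for an adiabatic process, so W = −ΔU = -21200 J.

-21200 J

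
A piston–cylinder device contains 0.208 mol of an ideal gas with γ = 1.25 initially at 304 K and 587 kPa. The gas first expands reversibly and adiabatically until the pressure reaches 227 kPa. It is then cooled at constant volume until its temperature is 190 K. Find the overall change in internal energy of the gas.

V₁ = nRT₁/P₁ = 0.208×8.314×304/587 = 0.896 L.
Step 1 — Adiabatic: T₂/T₁ = (P₂/P₁)^((γ−1)/γ) ⇒ T₂ = 304×(0.387)^0.200 = 251 K; V₂ = 1.92 L.
ΔU = nCvΔT = 0.208×33.3×(251−304) = -364 J.
Q = 0 for an adiabatic process, so W = −ΔU = 364 J.
State after step 1: P = 227 kPa, V = 1.92 L, T = 251 K.
Step 2 — Isochoric: V stays 1.92 L; P/T = const ⇒ T₂ = 190 K, P₂ = 172 kPa.
W = 0 (no volume change).
ΔU = nCvΔT = 0.208×33.3×(190−251) = -425 J.
Q = ΔU = -425 J.
Net over both steps: W = 364 J, Q = -425 J, ΔU = -789 J.

-789 J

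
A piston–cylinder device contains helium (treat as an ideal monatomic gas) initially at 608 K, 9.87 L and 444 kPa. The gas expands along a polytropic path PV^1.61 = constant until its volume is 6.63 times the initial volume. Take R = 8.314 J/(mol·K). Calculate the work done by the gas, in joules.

n = P₁V₁/(RT₁) = 444×9.87/(8.314×608) = 0.867 mol.
Polytropic n=1.61: T₂ = T₁(V₁/V₂)^(n−1) = 608×(0.151)^0.61 = 192 K; P₂ = P₁(V₁/V₂)^n = 21.1 kPa.
W = (P₁V₁−P₂V₂)/(n−1) = (444×9.87−21.1×65.4)/0.61 = 4920 J.

4920 J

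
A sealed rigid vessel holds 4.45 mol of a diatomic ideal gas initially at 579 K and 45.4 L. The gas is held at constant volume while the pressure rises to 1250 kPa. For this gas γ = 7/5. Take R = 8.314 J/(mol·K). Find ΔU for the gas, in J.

P₁ = nRT₁/V₁ = 4.45×8.314×579/45.4 = 472 kPa.
Isochoric: V stays 45.4 L; P/T = const ⇒ T₂ = 1530 K, P₂ = 1250 kPa.
For an ideal gas ΔU = nCvΔT with Cv = (5/2)R = 20.8 J/(mol·K).
ΔU = 4.45×20.8×(1530−579) = 88300 J.

88300 J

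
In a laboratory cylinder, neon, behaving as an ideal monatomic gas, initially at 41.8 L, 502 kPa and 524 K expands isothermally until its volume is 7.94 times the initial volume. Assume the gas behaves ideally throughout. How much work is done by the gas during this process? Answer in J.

43500 J

n = P₁V₁/(RT₁) = 502×41.8/(8.314×524) = 4.82 mol.
Isothermal: T stays 524 K; PV = const ⇒ V₂ = 332 L, P₂ = 63.2 kPa.
W = nRT ln(V₂/V₁) = 4.82×8.314×524×ln(7.94) = 43500 J.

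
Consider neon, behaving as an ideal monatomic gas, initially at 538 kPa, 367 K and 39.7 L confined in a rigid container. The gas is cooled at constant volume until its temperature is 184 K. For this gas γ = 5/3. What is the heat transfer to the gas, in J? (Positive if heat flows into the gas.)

-16000 J

n = P₁V₁/(RT₁) = 538×39.7/(8.314×367) = 7.00 mol.
Isochoric: V stays 39.7 L; P/T = const ⇒ T₂ = 184 K, P₂ = 270 kPa.
W = 0 (no volume change).
ΔU = nCvΔT = 7.00×12.5×(184−367) = -16000 J.
Q = ΔU = -16000 J.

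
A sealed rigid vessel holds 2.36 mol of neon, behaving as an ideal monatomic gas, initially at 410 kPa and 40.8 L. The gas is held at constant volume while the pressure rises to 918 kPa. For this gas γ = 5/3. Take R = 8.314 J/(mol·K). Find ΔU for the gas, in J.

31100 J

T₁ = P₁V₁/(nR) = 410×40.8/(2.36×8.314) = 853 K.
Isochoric: V stays 40.8 L; P/T = const ⇒ T₂ = 1910 K, P₂ = 918 kPa.
For an ideal gas ΔU = nCvΔT with Cv = (3/2)R = 12.5 J/(mol·K).
ΔU = 2.36×12.5×(1910−853) = 31100 J.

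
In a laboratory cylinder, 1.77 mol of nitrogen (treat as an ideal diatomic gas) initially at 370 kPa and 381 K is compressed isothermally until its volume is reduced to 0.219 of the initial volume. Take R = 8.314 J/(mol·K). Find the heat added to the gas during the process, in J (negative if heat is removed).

-8510 J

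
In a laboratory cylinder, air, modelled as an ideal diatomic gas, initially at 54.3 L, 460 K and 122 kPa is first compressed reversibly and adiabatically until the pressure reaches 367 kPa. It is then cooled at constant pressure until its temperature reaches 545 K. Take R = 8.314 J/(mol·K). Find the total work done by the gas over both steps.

-7350 J

n = P₁V₁/(RT₁) = 122×54.3/(8.314×460) = 1.73 mol.
Step 1 — Adiabatic: T₂/T₁ = (P₂/P₁)^((γ−1)/γ) ⇒ T₂ = 460×(3.01)^0.286 = 630 K; V₂ = 24.7 L.
ΔU = nCvΔT = 1.73×20.8×(630−460) = 6120 J.
Q = 0 for an adiabatic process, so W = −ΔU = -6120 J.
State after step 1: P = 367 kPa, V = 24.7 L, T = 630 K.
Step 2 — Isobaric: P stays 367 kPa; V/T = const ⇒ T₂ = 545 K, V₂ = 21.4 L.
W = PΔV = 367×(21.4−24.7) kPa·L = -1230 J.
ΔU = nCvΔT = 1.73×20.8×(545−630) = -3060 J.
Q = ΔU + W = nCpΔT = -4290 J.
Net over both steps: W = -7350 J, Q = -4290 J, ΔU = 3060 J.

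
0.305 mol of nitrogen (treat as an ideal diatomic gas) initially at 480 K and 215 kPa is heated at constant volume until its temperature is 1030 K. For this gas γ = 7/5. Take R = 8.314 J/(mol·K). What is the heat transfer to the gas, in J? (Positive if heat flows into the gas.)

3490 J

V₁ = nRT₁/P₁ = 0.305×8.314×480/215 = 5.66 L.
Isochoric: V stays 5.66 L; P/T = const ⇒ T₂ = 1030 K, P₂ = 461 kPa.
W = 0 (no volume change).
ΔU = nCvΔT = 0.305×20.8×(1030−480) = 3490 J.
Q = ΔU = 3490 J.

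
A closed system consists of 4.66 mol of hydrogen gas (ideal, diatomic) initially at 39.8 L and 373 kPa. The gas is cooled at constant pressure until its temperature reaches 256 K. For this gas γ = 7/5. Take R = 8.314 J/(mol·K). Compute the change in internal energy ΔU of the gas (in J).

-12300 J

T₁ = P₁V₁/(nR) = 373×39.8/(4.66×8.314) = 383 K.
Isobaric: P stays 373 kPa; V/T = const ⇒ T₂ = 256 K, V₂ = 26.6 L.
For an ideal gas ΔU = nCvΔT with Cv = (5/2)R = 20.8 J/(mol·K).
ΔU = 4.66×20.8×(256−383) = -12300 J.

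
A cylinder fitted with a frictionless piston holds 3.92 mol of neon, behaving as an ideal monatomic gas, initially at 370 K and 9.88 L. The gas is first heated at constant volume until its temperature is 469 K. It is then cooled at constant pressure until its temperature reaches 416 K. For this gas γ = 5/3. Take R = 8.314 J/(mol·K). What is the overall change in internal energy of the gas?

2250 J

P₁ = nRT₁/V₁ = 3.92×8.314×370/9.88 = 1220 kPa.
Step 1 — Isochoric: V stays 9.88 L; P/T = const ⇒ T₂ = 469 K, P₂ = 1550 kPa.
W = 0 (no volume change).
ΔU = nCvΔT = 3.92×12.5×(469−370) = 4840 J.
Q = ΔU = 4840 J.
State after step 1: P = 1550 kPa, V = 9.88 L, T = 469 K.
Step 2 — Isobaric: P stays 1550 kPa; V/T = const ⇒ T₂ = 416 K, V₂ = 8.76 L.
W = PΔV = 1550×(8.76−9.88) kPa·L = -1730 J.
ΔU = nCvΔT = 3.92×12.5×(416−469) = -2590 J.
Q = ΔU + W = nCpΔT = -4320 J.
Net over both steps: W = -1730 J, Q = 521 J, ΔU = 2250 J.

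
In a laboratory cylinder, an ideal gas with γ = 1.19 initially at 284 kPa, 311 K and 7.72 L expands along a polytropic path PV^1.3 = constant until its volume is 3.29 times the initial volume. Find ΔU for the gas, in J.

-3470 J

n = P₁V₁/(RT₁) = 284×7.72/(8.314×311) = 0.848 mol.
Polytropic n=1.3: T₂ = T₁(V₁/V₂)^(n−1) = 311×(0.304)^0.30 = 218 K; P₂ = P₁(V₁/V₂)^n = 60.4 kPa.
For an ideal gas ΔU = nCvΔT with Cv = R/(γ−1) = 43.8 J/(mol·K).
ΔU = 0.848×43.8×(218−311) = -3470 J.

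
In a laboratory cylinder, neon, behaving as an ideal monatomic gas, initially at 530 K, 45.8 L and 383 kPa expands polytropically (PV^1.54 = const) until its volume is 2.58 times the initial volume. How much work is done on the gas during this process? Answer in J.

-13000 J

n = P₁V₁/(RT₁) = 383×45.8/(8.314×530) = 3.98 mol.
Polytropic n=1.54: T₂ = T₁(V₁/V₂)^(n−1) = 530×(0.388)^0.54 = 318 K; P₂ = P₁(V₁/V₂)^n = 89.0 kPa.
W = (P₁V₁−P₂V₂)/(n−1) = (383×45.8−89.0×118)/0.54 = 13000 J.
Work done on the gas = −W_by = -13000 J.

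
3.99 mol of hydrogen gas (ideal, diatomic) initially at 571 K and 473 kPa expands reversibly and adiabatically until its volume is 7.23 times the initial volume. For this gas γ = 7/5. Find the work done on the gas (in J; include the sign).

-25900 J

V₁ = nRT₁/P₁ = 3.99×8.314×571/473 = 40.0 L.
Adiabatic: TV^(γ−1) = const ⇒ T₂ = 571×(0.138)^0.400 = 259 K; PV^γ = const ⇒ P₂ = 29.7 kPa.
ΔU = nCvΔT = 3.99×20.8×(259−571) = -25900 J.
Q = 0 for an adiabatic process, so W = −ΔU = 25900 J.
Work done on the gas = −W_by = -25900 J.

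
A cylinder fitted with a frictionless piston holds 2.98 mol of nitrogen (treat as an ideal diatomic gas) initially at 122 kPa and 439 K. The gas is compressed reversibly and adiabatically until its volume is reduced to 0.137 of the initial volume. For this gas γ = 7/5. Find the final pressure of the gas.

1970 kPa

V₁ = nRT₁/P₁ = 2.98×8.314×439/122 = 89.2 L.
Adiabatic: TV^(γ−1) = const ⇒ T₂ = 439×(7.30)^0.400 = 972 K; PV^γ = const ⇒ P₂ = 1970 kPa.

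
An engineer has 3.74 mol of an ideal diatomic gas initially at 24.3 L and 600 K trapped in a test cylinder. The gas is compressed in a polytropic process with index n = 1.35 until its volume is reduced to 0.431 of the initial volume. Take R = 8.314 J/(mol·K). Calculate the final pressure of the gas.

P₁ = nRT₁/V₁ = 3.74×8.314×600/24.3 = 768 kPa.
Polytropic n=1.35: T₂ = T₁(V₁/V₂)^(n−1) = 600×(2.32)^0.35 = 806 K; P₂ = P₁(V₁/V₂)^n = 2390 kPa.

2390 kPa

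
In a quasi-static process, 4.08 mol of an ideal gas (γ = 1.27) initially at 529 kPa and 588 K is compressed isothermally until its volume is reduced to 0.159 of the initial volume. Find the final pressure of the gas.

3330 kPa

V₁ = nRT₁/P₁ = 4.08×8.314×588/529 = 37.7 L.
Isothermal: T stays 588 K; PV = const ⇒ V₂ = 5.99 L, P₂ = 3330 kPa.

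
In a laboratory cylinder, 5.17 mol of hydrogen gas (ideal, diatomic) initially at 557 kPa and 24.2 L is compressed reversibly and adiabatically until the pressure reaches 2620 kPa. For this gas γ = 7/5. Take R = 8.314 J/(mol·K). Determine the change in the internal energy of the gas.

T₁ = P₁V₁/(nR) = 557×24.2/(5.17×8.314) = 314 K.
Adiabatic: T₂/T₁ = (P₂/P₁)^((γ−1)/γ) ⇒ T₂ = 314×(4.70)^0.286 = 488 K; V₂ = 8.01 L.
For an ideal gas ΔU = nCvΔT with Cv = (5/2)R = 20.8 J/(mol·K).
ΔU = 5.17×20.8×(488−314) = 18800 J.

18800 J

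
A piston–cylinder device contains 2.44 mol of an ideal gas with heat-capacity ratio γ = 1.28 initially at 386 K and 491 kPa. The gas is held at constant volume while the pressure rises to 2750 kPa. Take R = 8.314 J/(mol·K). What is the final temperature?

V₁ = nRT₁/P₁ = 2.44×8.314×386/491 = 15.9 L.
Isochoric: V stays 15.9 L; P/T = const ⇒ T₂ = 2160 K, P₂ = 2750 kPa.

2160 K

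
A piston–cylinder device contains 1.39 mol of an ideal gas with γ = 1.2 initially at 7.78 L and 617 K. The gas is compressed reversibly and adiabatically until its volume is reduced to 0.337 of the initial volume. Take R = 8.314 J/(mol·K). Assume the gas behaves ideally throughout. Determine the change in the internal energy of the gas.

8660 J

P₁ = nRT₁/V₁ = 1.39×8.314×617/7.78 = 916 kPa.
Adiabatic: TV^(γ−1) = const ⇒ T₂ = 617×(2.97)^0.200 = 767 K; PV^γ = const ⇒ P₂ = 3380 kPa.
For an ideal gas ΔU = nCvΔT with Cv = R/(γ−1) = 41.6 J/(mol·K).
ΔU = 1.39×41.6×(767−617) = 8660 J.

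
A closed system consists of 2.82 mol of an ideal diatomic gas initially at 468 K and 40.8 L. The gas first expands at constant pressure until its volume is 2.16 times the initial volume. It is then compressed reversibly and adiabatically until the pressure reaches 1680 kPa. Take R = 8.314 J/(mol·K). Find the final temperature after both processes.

P₁ = nRT₁/V₁ = 2.82×8.314×468/40.8 = 269 kPa.
Step 1 — Isobaric: P stays 269 kPa; V/T = const ⇒ T₂ = 1010 K, V₂ = 88.1 L.
W = PΔV = 269×(88.1−40.8) kPa·L = 12700 J.
ΔU = nCvΔT = 2.82×20.8×(1010−468) = 31800 J.
Q = ΔU + W = nCpΔT = 44500 J.
State after step 1: P = 269 kPa, V = 88.1 L, T = 1010 K.
Step 2 — Adiabatic: T₂/T₁ = (P₂/P₁)^((γ−1)/γ) ⇒ T₂ = 1010×(6.25)^0.286 = 1710 K; V₂ = 23.8 L.
ΔU = nCvΔT = 2.82×20.8×(1710−1010) = 40800 J.
Q = 0 for an adiabatic process, so W = −ΔU = -40800 J.
Net over both steps: W = -28000 J, Q = 44500 J, ΔU = 72600 J.

1710 K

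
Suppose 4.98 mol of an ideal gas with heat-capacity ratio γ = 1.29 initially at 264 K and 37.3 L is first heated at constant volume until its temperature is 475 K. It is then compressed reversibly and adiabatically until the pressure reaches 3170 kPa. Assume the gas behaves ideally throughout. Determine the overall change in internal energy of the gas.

P₁ = nRT₁/V₁ = 4.98×8.314×264/37.3 = 293 kPa.
Step 1 — Isochoric: V stays 37.3 L; P/T = const ⇒ T₂ = 475 K, P₂ = 527 kPa.
W = 0 (no volume change).
ΔU = nCvΔT = 4.98×28.7×(475−264) = 30100 J.
Q = ΔU = 30100 J.
State after step 1: P = 527 kPa, V = 37.3 L, T = 475 K.
Step 2 — Adiabatic: T₂/T₁ = (P₂/P₁)^((γ−1)/γ) ⇒ T₂ = 475×(6.01)^0.225 = 711 K; V₂ = 9.29 L.
ΔU = nCvΔT = 4.98×28.7×(711−475) = 33700 J.
Q = 0 for an adiabatic process, so W = −ΔU = -33700 J.
Net over both steps: W = -33700 J, Q = 30100 J, ΔU = 63800 J.

63800 J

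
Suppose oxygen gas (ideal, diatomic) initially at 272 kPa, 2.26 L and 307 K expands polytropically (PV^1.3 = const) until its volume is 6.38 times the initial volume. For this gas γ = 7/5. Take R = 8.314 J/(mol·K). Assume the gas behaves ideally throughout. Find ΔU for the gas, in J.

n = P₁V₁/(RT₁) = 272×2.26/(8.314×307) = 0.241 mol.
Polytropic n=1.3: T₂ = T₁(V₁/V₂)^(n−1) = 307×(0.157)^0.30 = 176 K; P₂ = P₁(V₁/V₂)^n = 24.5 kPa.
For an ideal gas ΔU = nCvΔT with Cv = (5/2)R = 20.8 J/(mol·K).
ΔU = 0.241×20.8×(176−307) = -655 J.

-655 J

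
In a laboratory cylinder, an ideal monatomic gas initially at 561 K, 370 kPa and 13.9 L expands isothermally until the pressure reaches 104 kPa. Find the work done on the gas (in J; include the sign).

n = P₁V₁/(RT₁) = 370×13.9/(8.314×561) = 1.10 mol.
Isothermal: T stays 561 K; PV = const ⇒ V₂ = 49.5 L, P₂ = 104 kPa.
W = nRT ln(V₂/V₁) = 1.10×8.314×561×ln(3.56) = 6530 J.
Work done on the gas = −W_by = -6530 J.

-6530 J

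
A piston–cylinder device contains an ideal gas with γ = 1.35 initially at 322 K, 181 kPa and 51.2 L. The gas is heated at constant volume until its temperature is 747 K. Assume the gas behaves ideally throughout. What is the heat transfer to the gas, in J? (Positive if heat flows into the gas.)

34900 J

n = P₁V₁/(RT₁) = 181×51.2/(8.314×322) = 3.46 mol.
Isochoric: V stays 51.2 L; P/T = const ⇒ T₂ = 747 K, P₂ = 420 kPa.
W = 0 (no volume change).
ΔU = nCvΔT = 3.46×23.8×(747−322) = 34900 J.
Q = ΔU = 34900 J.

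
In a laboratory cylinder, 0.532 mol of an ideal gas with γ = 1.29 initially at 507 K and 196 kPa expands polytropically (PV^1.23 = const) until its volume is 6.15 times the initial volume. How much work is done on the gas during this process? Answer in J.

-3330 J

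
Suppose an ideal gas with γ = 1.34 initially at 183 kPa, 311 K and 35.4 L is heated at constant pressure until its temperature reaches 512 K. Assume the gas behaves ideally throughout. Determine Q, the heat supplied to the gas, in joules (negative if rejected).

n = P₁V₁/(RT₁) = 183×35.4/(8.314×311) = 2.51 mol.
Isobaric: P stays 183 kPa; V/T = const ⇒ T₂ = 512 K, V₂ = 58.3 L.
W = PΔV = 183×(58.3−35.4) kPa·L = 4190 J.
ΔU = nCvΔT = 2.51×24.5×(512−311) = 12300 J.
Q = ΔU + W = nCpΔT = 16500 J.

16500 J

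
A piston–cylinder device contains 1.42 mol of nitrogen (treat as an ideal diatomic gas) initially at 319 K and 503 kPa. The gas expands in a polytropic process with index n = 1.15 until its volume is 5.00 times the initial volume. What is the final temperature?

251 K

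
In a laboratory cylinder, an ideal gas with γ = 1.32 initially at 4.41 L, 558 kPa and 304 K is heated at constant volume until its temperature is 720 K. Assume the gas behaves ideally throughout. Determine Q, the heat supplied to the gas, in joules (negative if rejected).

10500 J

n = P₁V₁/(RT₁) = 558×4.41/(8.314×304) = 0.974 mol.
Isochoric: V stays 4.41 L; P/T = const ⇒ T₂ = 720 K, P₂ = 1320 kPa.
W = 0 (no volume change).
ΔU = nCvΔT = 0.974×26.0×(720−304) = 10500 J.
Q = ΔU = 10500 J.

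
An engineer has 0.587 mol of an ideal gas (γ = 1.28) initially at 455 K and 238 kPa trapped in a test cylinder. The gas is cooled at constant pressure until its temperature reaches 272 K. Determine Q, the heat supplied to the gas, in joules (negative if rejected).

-4080 J

V₁ = nRT₁/P₁ = 0.587×8.314×455/238 = 9.33 L.
Isobaric: P stays 238 kPa; V/T = const ⇒ T₂ = 272 K, V₂ = 5.58 L.
W = PΔV = 238×(5.58−9.33) kPa·L = -893 J.
ΔU = nCvΔT = 0.587×29.7×(272−455) = -3190 J.
Q = ΔU + W = nCpΔT = -4080 J.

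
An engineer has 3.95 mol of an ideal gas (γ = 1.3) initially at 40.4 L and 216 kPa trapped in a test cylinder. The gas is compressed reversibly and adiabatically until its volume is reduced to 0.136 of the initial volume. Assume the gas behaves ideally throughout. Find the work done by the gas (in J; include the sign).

T₁ = P₁V₁/(nR) = 216×40.4/(3.95×8.314) = 266 K.
Adiabatic: TV^(γ−1) = const ⇒ T₂ = 266×(7.35)^0.300 = 483 K; PV^γ = const ⇒ P₂ = 2890 kPa.
ΔU = nCvΔT = 3.95×27.7×(483−266) = 23800 J.
Q = 0 for an adiabatic process, so W = −ΔU = -23800 J.

-23800 J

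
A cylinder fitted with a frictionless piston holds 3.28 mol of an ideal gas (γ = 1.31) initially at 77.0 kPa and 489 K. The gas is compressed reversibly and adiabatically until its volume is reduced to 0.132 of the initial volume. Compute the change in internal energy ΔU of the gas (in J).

37600 J

V₁ = nRT₁/P₁ = 3.28×8.314×489/77.0 = 173 L.
Adiabatic: TV^(γ−1) = const ⇒ T₂ = 489×(7.58)^0.310 = 916 K; PV^γ = const ⇒ P₂ = 1090 kPa.
For an ideal gas ΔU = nCvΔT with Cv = R/(γ−1) = 26.8 J/(mol·K).
ΔU = 3.28×26.8×(916−489) = 37600 J.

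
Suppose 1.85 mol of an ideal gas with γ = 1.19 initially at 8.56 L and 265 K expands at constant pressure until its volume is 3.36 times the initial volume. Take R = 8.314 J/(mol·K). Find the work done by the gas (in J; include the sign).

9620 J

P₁ = nRT₁/V₁ = 1.85×8.314×265/8.56 = 476 kPa.
Isobaric: P stays 476 kPa; V/T = const ⇒ T₂ = 890 K, V₂ = 28.8 L.
W = PΔV = 476×(28.8−8.56) kPa·L = 9620 J.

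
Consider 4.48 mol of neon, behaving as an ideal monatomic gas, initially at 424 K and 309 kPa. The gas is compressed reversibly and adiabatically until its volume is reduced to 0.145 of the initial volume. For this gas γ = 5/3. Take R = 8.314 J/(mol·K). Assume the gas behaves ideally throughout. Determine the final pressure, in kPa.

V₁ = nRT₁/P₁ = 4.48×8.314×424/309 = 51.1 L.
Adiabatic: TV^(γ−1) = const ⇒ T₂ = 424×(6.90)^0.667 = 1540 K; PV^γ = const ⇒ P₂ = 7720 kPa.

7720 kPa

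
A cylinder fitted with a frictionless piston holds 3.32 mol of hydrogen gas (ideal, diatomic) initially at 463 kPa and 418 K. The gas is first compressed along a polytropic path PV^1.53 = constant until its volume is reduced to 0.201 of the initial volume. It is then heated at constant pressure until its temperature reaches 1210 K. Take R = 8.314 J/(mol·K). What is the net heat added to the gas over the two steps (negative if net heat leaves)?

31900 J

V₁ = nRT₁/P₁ = 3.32×8.314×418/463 = 24.9 L.
Step 1 — Polytropic n=1.53: T₂ = T₁(V₁/V₂)^(n−1) = 418×(4.98)^0.53 = 978 K; P₂ = P₁(V₁/V₂)^n = 5390 kPa.
W = (P₁V₁−P₂V₂)/(n−1) = (463×24.9−5390×5.01)/0.53 = -29200 J.
ΔU = nCvΔT = 3.32×20.8×(978−418) = 38700 J.
Q = ΔU + W = 9480 J.
State after step 1: P = 5390 kPa, V = 5.01 L, T = 978 K.
Step 2 — Isobaric: P stays 5390 kPa; V/T = const ⇒ T₂ = 1210 K, V₂ = 6.20 L.
W = PΔV = 5390×(6.20−5.01) kPa·L = 6390 J.
ΔU = nCvΔT = 3.32×20.8×(1210−978) = 16000 J.
Q = ΔU + W = nCpΔT = 22400 J.
Net over both steps: W = -22800 J, Q = 31900 J, ΔU = 54700 J.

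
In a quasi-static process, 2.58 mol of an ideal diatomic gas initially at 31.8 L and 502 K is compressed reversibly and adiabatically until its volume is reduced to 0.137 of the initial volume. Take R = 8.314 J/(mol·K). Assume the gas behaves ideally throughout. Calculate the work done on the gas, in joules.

32700 J

P₁ = nRT₁/V₁ = 2.58×8.314×502/31.8 = 339 kPa.
Adiabatic: TV^(γ−1) = const ⇒ T₂ = 502×(7.30)^0.400 = 1110 K; PV^γ = const ⇒ P₂ = 5470 kPa.
ΔU = nCvΔT = 2.58×20.8×(1110−502) = 32700 J.
Q = 0 for an adiabatic process, so W = −ΔU = -32700 J.
Work done on the gas = −W_by = 32700 J.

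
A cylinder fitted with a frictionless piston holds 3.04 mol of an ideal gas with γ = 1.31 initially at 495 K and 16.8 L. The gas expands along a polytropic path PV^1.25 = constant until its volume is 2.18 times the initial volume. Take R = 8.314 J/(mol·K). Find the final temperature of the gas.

407 K

P₁ = nRT₁/V₁ = 3.04×8.314×495/16.8 = 745 kPa.
Polytropic n=1.25: T₂ = T₁(V₁/V₂)^(n−1) = 495×(0.459)^0.25 = 407 K; P₂ = P₁(V₁/V₂)^n = 281 kPa.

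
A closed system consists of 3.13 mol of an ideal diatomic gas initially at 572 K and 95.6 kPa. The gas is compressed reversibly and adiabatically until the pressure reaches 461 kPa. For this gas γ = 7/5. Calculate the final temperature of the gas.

897 K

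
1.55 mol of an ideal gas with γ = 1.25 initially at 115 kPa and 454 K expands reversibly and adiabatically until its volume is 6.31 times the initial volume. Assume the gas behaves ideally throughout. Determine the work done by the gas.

V₁ = nRT₁/P₁ = 1.55×8.314×454/115 = 50.9 L.
Adiabatic: TV^(γ−1) = const ⇒ T₂ = 454×(0.158)^0.250 = 286 K; PV^γ = const ⇒ P₂ = 11.5 kPa.
ΔU = nCvΔT = 1.55×33.3×(286−454) = -8640 J.
Q = 0 for an adiabatic process, so W = −ΔU = 8640 J.

8640 J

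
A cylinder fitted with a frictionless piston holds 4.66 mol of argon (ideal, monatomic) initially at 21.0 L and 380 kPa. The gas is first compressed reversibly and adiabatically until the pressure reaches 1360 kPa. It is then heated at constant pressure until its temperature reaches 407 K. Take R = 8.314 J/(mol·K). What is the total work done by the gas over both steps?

T₁ = P₁V₁/(nR) = 380×21.0/(4.66×8.314) = 206 K.
Step 1 — Adiabatic: T₂/T₁ = (P₂/P₁)^((γ−1)/γ) ⇒ T₂ = 206×(3.58)^0.400 = 343 K; V₂ = 9.77 L.
ΔU = nCvΔT = 4.66×12.5×(343−206) = 7960 J.
Q = 0 for an adiabatic process, so W = −ΔU = -7960 J.
State after step 1: P = 1360 kPa, V = 9.77 L, T = 343 K.
Step 2 — Isobaric: P stays 1360 kPa; V/T = const ⇒ T₂ = 407 K, V₂ = 11.6 L.
W = PΔV = 1360×(11.6−9.77) kPa·L = 2480 J.
ΔU = nCvΔT = 4.66×12.5×(407−343) = 3720 J.
Q = ΔU + W = nCpΔT = 6200 J.
Net over both steps: W = -5480 J, Q = 6200 J, ΔU = 11700 J.

-5480 J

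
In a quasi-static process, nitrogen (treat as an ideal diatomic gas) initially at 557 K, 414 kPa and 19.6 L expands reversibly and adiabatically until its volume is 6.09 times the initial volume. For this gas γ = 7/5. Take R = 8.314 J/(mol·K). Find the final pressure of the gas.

Adiabatic: TV^(γ−1) = const ⇒ T₂ = 557×(0.164)^0.400 = 270 K; PV^γ = const ⇒ P₂ = 33.0 kPa.

33.0 kPa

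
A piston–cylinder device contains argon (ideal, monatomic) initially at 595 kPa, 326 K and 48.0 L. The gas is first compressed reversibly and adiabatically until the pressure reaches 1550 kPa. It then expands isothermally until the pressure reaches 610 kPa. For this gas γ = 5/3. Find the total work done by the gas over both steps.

n = P₁V₁/(RT₁) = 595×48.0/(8.314×326) = 10.5 mol.
Step 1 — Adiabatic: T₂/T₁ = (P₂/P₁)^((γ−1)/γ) ⇒ T₂ = 326×(2.61)^0.400 = 478 K; V₂ = 27.0 L.
ΔU = nCvΔT = 10.5×12.5×(478−326) = 20000 J.
Q = 0 for an adiabatic process, so W = −ΔU = -20000 J.
State after step 1: P = 1550 kPa, V = 27.0 L, T = 478 K.
Step 2 — Isothermal: T stays 478 K; PV = const ⇒ V₂ = 68.7 L, P₂ = 610 kPa.
ΔU = 0 (ideal gas, T constant).
W = nRT ln(V₂/V₁) = 10.5×8.314×478×ln(2.54) = 39100 J.
Q = ΔU + W = 39100 J.
Net over both steps: W = 19100 J, Q = 39100 J, ΔU = 20000 J.

19100 J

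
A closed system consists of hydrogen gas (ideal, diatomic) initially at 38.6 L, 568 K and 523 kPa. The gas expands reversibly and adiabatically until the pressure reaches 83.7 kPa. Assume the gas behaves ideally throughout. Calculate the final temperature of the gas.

Adiabatic: T₂/T₁ = (P₂/P₁)^((γ−1)/γ) ⇒ T₂ = 568×(0.160)^0.286 = 336 K; V₂ = 143 L.

336 K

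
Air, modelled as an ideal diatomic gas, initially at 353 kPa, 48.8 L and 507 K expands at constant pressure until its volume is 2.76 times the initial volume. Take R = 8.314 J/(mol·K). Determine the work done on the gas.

-30300 J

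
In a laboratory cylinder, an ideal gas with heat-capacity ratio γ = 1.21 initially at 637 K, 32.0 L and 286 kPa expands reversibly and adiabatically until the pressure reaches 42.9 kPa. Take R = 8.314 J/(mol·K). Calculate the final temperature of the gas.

Adiabatic: T₂/T₁ = (P₂/P₁)^((γ−1)/γ) ⇒ T₂ = 637×(0.150)^0.174 = 458 K; V₂ = 153 L.

458 K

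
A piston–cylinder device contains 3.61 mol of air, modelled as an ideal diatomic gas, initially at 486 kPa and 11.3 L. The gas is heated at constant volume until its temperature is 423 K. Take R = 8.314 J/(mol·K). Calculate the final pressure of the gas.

1120 kPa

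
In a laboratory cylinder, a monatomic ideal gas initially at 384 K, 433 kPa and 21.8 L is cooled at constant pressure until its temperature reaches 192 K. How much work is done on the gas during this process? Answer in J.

4720 J

n = P₁V₁/(RT₁) = 433×21.8/(8.314×384) = 2.96 mol.
Isobaric: P stays 433 kPa; V/T = const ⇒ T₂ = 192 K, V₂ = 10.9 L.
W = PΔV = 433×(10.9−21.8) kPa·L = -4720 J.
Work done on the gas = −W_by = 4720 J.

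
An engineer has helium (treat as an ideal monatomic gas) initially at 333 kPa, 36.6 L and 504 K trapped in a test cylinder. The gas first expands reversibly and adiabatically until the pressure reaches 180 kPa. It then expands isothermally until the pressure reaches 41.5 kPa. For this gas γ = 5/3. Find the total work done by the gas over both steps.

18000 J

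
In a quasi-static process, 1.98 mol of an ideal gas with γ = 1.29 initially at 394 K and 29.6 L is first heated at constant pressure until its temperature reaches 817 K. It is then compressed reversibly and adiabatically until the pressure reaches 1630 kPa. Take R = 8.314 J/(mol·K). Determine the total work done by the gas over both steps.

P₁ = nRT₁/V₁ = 1.98×8.314×394/29.6 = 219 kPa.
Step 1 — Isobaric: P stays 219 kPa; V/T = const ⇒ T₂ = 817 K, V₂ = 61.4 L.
W = PΔV = 219×(61.4−29.6) kPa·L = 6960 J.
ΔU = nCvΔT = 1.98×28.7×(817−394) = 24000 J.
Q = ΔU + W = nCpΔT = 31000 J.
State after step 1: P = 219 kPa, V = 61.4 L, T = 817 K.
Step 2 — Adiabatic: T₂/T₁ = (P₂/P₁)^((γ−1)/γ) ⇒ T₂ = 817×(7.44)^0.225 = 1280 K; V₂ = 13.0 L.
ΔU = nCvΔT = 1.98×28.7×(1280−817) = 26400 J.
Q = 0 for an adiabatic process, so W = −ΔU = -26400 J.
Net over both steps: W = -19500 J, Q = 31000 J, ΔU = 50400 J.

-19500 J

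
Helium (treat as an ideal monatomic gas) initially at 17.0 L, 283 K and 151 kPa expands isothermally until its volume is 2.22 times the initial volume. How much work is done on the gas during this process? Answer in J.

-2050 J

n = P₁V₁/(RT₁) = 151×17.0/(8.314×283) = 1.09 mol.
Isothermal: T stays 283 K; PV = const ⇒ V₂ = 37.7 L, P₂ = 68.0 kPa.
W = nRT ln(V₂/V₁) = 1.09×8.314×283×ln(2.22) = 2050 J.
Work done on the gas = −W_by = -2050 J.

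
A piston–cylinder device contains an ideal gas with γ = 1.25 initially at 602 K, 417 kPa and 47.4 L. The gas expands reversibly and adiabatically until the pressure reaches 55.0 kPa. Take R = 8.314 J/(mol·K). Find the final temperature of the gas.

401 K

Adiabatic: T₂/T₁ = (P₂/P₁)^((γ−1)/γ) ⇒ T₂ = 602×(0.132)^0.200 = 401 K; V₂ = 240 L.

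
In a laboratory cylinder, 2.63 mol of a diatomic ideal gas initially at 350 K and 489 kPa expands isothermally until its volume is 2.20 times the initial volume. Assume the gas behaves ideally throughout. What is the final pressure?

V₁ = nRT₁/P₁ = 2.63×8.314×350/489 = 15.7 L.
Isothermal: T stays 350 K; PV = const ⇒ V₂ = 34.4 L, P₂ = 222 kPa.

222 kPa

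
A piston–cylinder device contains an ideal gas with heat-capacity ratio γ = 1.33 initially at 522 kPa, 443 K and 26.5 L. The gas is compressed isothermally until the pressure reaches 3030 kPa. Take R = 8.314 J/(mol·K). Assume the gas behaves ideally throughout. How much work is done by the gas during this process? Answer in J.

n = P₁V₁/(RT₁) = 522×26.5/(8.314×443) = 3.76 mol.
Isothermal: T stays 443 K; PV = const ⇒ V₂ = 4.57 L, P₂ = 3030 kPa.
W = nRT ln(V₂/V₁) = 3.76×8.314×443×ln(0.172) = -24300 J.

-24300 J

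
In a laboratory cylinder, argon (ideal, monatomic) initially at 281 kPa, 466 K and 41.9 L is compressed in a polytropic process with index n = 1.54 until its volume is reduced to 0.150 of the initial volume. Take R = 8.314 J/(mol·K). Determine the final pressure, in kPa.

Polytropic n=1.54: T₂ = T₁(V₁/V₂)^(n−1) = 466×(6.67)^0.54 = 1300 K; P₂ = P₁(V₁/V₂)^n = 5220 kPa.

5220 kPa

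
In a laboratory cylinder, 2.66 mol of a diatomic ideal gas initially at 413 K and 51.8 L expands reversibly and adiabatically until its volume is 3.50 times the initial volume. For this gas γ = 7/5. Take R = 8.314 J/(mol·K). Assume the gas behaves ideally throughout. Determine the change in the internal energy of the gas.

-9000 J

P₁ = nRT₁/V₁ = 2.66×8.314×413/51.8 = 176 kPa.
Adiabatic: TV^(γ−1) = const ⇒ T₂ = 413×(0.286)^0.400 = 250 K; PV^γ = const ⇒ P₂ = 30.5 kPa.
For an ideal gas ΔU = nCvΔT with Cv = (5/2)R = 20.8 J/(mol·K).
ΔU = 2.66×20.8×(250−413) = -9000 J.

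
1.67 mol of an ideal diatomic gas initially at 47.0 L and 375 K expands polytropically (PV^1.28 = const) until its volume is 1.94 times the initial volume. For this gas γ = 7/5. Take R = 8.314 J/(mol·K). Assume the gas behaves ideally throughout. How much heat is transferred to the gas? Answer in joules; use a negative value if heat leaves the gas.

P₁ = nRT₁/V₁ = 1.67×8.314×375/47.0 = 111 kPa.
Polytropic n=1.28: T₂ = T₁(V₁/V₂)^(n−1) = 375×(0.515)^0.28 = 311 K; P₂ = P₁(V₁/V₂)^n = 47.4 kPa.
W = (P₁V₁−P₂V₂)/(n−1) = (111×47.0−47.4×91.2)/0.28 = 3150 J.
ΔU = nCvΔT = 1.67×20.8×(311−375) = -2200 J.
Q = ΔU + W = 945 J.

945 J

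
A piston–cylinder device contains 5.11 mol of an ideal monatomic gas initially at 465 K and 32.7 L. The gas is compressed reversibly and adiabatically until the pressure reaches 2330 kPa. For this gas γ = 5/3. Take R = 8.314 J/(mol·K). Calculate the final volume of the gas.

14.5 L

P₁ = nRT₁/V₁ = 5.11×8.314×465/32.7 = 604 kPa.
Adiabatic: T₂/T₁ = (P₂/P₁)^((γ−1)/γ) ⇒ T₂ = 465×(3.86)^0.400 = 798 K; V₂ = 14.5 L.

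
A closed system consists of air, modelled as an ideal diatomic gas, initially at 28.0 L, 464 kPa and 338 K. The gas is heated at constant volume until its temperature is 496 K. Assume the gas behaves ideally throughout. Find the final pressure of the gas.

681 kPa

Isochoric: V stays 28.0 L; P/T = const ⇒ T₂ = 496 K, P₂ = 681 kPa.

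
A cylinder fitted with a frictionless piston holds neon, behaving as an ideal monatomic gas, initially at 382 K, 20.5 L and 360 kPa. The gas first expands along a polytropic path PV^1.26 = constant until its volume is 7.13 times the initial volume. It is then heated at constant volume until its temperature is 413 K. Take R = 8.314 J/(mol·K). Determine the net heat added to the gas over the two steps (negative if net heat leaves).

n = P₁V₁/(RT₁) = 360×20.5/(8.314×382) = 2.32 mol.
Step 1 — Polytropic n=1.26: T₂ = T₁(V₁/V₂)^(n−1) = 382×(0.140)^0.26 = 229 K; P₂ = P₁(V₁/V₂)^n = 30.3 kPa.
W = (P₁V₁−P₂V₂)/(n−1) = (360×20.5−30.3×146)/0.26 = 11400 J.
ΔU = nCvΔT = 2.32×12.5×(229−382) = -4430 J.
Q = ΔU + W = 6920 J.
State after step 1: P = 30.3 kPa, V = 146 L, T = 229 K.
Step 2 — Isochoric: V stays 146 L; P/T = const ⇒ T₂ = 413 K, P₂ = 54.6 kPa.
W = 0 (no volume change).
ΔU = nCvΔT = 2.32×12.5×(413−229) = 5330 J.
Q = ΔU = 5330 J.
Net over both steps: W = 11400 J, Q = 12300 J, ΔU = 898 J.

12300 J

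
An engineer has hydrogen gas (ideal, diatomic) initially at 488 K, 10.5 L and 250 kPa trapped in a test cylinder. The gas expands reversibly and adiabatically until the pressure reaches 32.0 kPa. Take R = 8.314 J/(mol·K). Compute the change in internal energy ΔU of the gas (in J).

n = P₁V₁/(RT₁) = 250×10.5/(8.314×488) = 0.647 mol.
Adiabatic: T₂/T₁ = (P₂/P₁)^((γ−1)/γ) ⇒ T₂ = 488×(0.128)^0.286 = 271 K; V₂ = 45.6 L.
For an ideal gas ΔU = nCvΔT with Cv = (5/2)R = 20.8 J/(mol·K).
ΔU = 0.647×20.8×(271−488) = -2920 J.

-2920 J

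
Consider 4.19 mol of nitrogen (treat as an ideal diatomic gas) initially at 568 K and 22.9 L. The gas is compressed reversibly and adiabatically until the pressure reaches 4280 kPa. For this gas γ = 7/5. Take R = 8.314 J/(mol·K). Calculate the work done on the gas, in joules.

P₁ = nRT₁/V₁ = 4.19×8.314×568/22.9 = 864 kPa.
Adiabatic: T₂/T₁ = (P₂/P₁)^((γ−1)/γ) ⇒ T₂ = 568×(4.95)^0.286 = 897 K; V₂ = 7.30 L.
ΔU = nCvΔT = 4.19×20.8×(897−568) = 28700 J.
Q = 0 for an adiabatic process, so W = −ΔU = -28700 J.
Work done on the gas = −W_by = 28700 J.

28700 J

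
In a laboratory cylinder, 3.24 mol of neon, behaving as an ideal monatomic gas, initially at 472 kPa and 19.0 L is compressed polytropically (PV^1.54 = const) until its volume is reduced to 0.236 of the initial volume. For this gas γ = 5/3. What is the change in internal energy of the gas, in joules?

15900 J

T₁ = P₁V₁/(nR) = 472×19.0/(3.24×8.314) = 333 K.
Polytropic n=1.54: T₂ = T₁(V₁/V₂)^(n−1) = 333×(4.24)^0.54 = 726 K; P₂ = P₁(V₁/V₂)^n = 4360 kPa.
For an ideal gas ΔU = nCvΔT with Cv = (3/2)R = 12.5 J/(mol·K).
ΔU = 3.24×12.5×(726−333) = 15900 J.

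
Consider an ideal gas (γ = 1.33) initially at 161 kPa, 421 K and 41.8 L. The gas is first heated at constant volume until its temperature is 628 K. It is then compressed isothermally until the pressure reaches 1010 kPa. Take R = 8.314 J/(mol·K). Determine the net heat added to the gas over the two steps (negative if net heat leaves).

n = P₁V₁/(RT₁) = 161×41.8/(8.314×421) = 1.92 mol.
Step 1 — Isochoric: V stays 41.8 L; P/T = const ⇒ T₂ = 628 K, P₂ = 240 kPa.
W = 0 (no volume change).
ΔU = nCvΔT = 1.92×25.2×(628−421) = 10000 J.
Q = ΔU = 10000 J.
State after step 1: P = 240 kPa, V = 41.8 L, T = 628 K.
Step 2 — Isothermal: T stays 628 K; PV = const ⇒ V₂ = 9.94 L, P₂ = 1010 kPa.
ΔU = 0 (ideal gas, T constant).
W = nRT ln(V₂/V₁) = 1.92×8.314×628×ln(0.238) = -14400 J.
Q = ΔU + W = -14400 J.
Net over both steps: W = -14400 J, Q = -4390 J, ΔU = 10000 J.

-4390 J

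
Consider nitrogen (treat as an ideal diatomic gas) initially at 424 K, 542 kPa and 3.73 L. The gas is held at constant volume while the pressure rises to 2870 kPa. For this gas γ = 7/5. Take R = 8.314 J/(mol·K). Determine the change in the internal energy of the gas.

n = P₁V₁/(RT₁) = 542×3.73/(8.314×424) = 0.573 mol.
Isochoric: V stays 3.73 L; P/T = const ⇒ T₂ = 2250 K, P₂ = 2870 kPa.
For an ideal gas ΔU = nCvΔT with Cv = (5/2)R = 20.8 J/(mol·K).
ΔU = 0.573×20.8×(2250−424) = 21700 J.

21700 J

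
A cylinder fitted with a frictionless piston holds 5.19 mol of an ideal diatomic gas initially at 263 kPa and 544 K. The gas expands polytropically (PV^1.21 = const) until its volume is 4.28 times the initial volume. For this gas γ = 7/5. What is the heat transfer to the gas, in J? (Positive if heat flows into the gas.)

V₁ = nRT₁/P₁ = 5.19×8.314×544/263 = 89.3 L.
Polytropic n=1.21: T₂ = T₁(V₁/V₂)^(n−1) = 544×(0.234)^0.21 = 401 K; P₂ = P₁(V₁/V₂)^n = 45.3 kPa.
W = (P₁V₁−P₂V₂)/(n−1) = (263×89.3−45.3×382)/0.21 = 29400 J.
ΔU = nCvΔT = 5.19×20.8×(401−544) = -15400 J.
Q = ΔU + W = 14000 J.

14000 J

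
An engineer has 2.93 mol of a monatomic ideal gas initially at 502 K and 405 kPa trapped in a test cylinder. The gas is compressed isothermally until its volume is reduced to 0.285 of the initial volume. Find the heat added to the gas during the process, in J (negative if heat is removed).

V₁ = nRT₁/P₁ = 2.93×8.314×502/405 = 30.2 L.
Isothermal: T stays 502 K; PV = const ⇒ V₂ = 8.61 L, P₂ = 1420 kPa.
ΔU = 0 (ideal gas, T constant).
W = nRT ln(V₂/V₁) = 2.93×8.314×502×ln(0.285) = -15400 J.
Q = ΔU + W = -15400 J.

-15400 J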